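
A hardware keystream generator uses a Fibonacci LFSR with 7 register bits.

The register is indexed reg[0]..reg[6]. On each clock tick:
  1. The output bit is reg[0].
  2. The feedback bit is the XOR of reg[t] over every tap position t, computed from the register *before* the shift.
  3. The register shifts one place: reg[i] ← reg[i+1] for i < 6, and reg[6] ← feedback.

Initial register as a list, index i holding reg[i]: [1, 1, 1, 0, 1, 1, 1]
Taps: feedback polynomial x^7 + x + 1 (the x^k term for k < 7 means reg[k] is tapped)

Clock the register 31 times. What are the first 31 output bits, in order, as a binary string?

1110111001100101010111111100000

step | reg (before) | out | fb
   0 | 1110111 | 1 | 0
   1 | 1101110 | 1 | 0
   2 | 1011100 | 1 | 1
   3 | 0111001 | 0 | 1
   4 | 1110011 | 1 | 0
   5 | 1100110 | 1 | 0
   6 | 1001100 | 1 | 1
   7 | 0011001 | 0 | 0
   8 | 0110010 | 0 | 1
   9 | 1100101 | 1 | 0
  10 | 1001010 | 1 | 1
  11 | 0010101 | 0 | 0
  12 | 0101010 | 0 | 1
  13 | 1010101 | 1 | 1
  14 | 0101011 | 0 | 1
  15 | 1010111 | 1 | 1
  16 | 0101111 | 0 | 1
  17 | 1011111 | 1 | 1
  18 | 0111111 | 0 | 1
  19 | 1111111 | 1 | 0
  20 | 1111110 | 1 | 0
  21 | 1111100 | 1 | 0
  22 | 1111000 | 1 | 0
  23 | 1110000 | 1 | 0
  24 | 1100000 | 1 | 0
  25 | 1000000 | 1 | 1
  26 | 0000001 | 0 | 0
  27 | 0000010 | 0 | 0
  28 | 0000100 | 0 | 0
  29 | 0001000 | 0 | 0
  30 | 0010000 | 0 | 0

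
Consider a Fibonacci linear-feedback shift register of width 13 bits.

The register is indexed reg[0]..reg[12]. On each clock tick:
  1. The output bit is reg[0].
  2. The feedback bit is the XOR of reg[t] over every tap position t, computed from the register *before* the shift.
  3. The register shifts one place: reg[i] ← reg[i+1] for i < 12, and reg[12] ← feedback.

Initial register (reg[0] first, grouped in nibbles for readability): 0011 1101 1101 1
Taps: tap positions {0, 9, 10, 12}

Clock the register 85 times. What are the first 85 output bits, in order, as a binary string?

step | reg (before) | out | fb
   0 | 0011110111011 | 0 | 0
   1 | 0111101110110 | 0 | 1
   2 | 1111011101101 | 1 | 0
   3 | 1110111011010 | 1 | 0
   4 | 1101110110100 | 1 | 0
   5 | 1011101101000 | 1 | 0
   6 | 0111011010000 | 0 | 0
   7 | 1110110100000 | 1 | 1
   8 | 1101101000001 | 1 | 0
   9 | 1011010000010 | 1 | 1
  10 | 0110100000101 | 0 | 0
  11 | 1101000001010 | 1 | 0
  12 | 1010000010100 | 1 | 0
  13 | 0100000101000 | 0 | 1
  14 | 1000001010001 | 1 | 0
  15 | 0000010100010 | 0 | 0
  16 | 0000101000100 | 0 | 1
  17 | 0001010001001 | 0 | 0
  18 | 0010100010010 | 0 | 0
  19 | 0101000100100 | 0 | 1
  20 | 1010001001001 | 1 | 1
  21 | 0100010010011 | 0 | 1
  22 | 1000100100111 | 1 | 1
  23 | 0001001001111 | 0 | 1
  24 | 0010010011111 | 0 | 1
  25 | 0100100111111 | 0 | 1
  26 | 1001001111111 | 1 | 0
  27 | 0010011111110 | 0 | 0
  28 | 0100111111100 | 0 | 0
  29 | 1001111111000 | 1 | 0
  30 | 0011111110000 | 0 | 0
  31 | 0111111100000 | 0 | 0
  32 | 1111111000000 | 1 | 1
  33 | 1111110000001 | 1 | 0
  34 | 1111100000010 | 1 | 1
  35 | 1111000000101 | 1 | 1
  36 | 1110000001011 | 1 | 1
  37 | 1100000010111 | 1 | 1
  38 | 1000000101111 | 1 | 0
  39 | 0000001011110 | 0 | 0
  40 | 0000010111100 | 0 | 0
  41 | 0000101111000 | 0 | 1
  42 | 0001011110001 | 0 | 1
  43 | 0010111100011 | 0 | 1
  44 | 0101111000111 | 0 | 0
  45 | 1011110001110 | 1 | 1
  46 | 0111100011101 | 0 | 1
  47 | 1111000111011 | 1 | 1
  48 | 1110001110111 | 1 | 1
  49 | 1100011101111 | 1 | 0
  50 | 1000111011110 | 1 | 1
  51 | 0001110111101 | 0 | 1
  52 | 0011101111011 | 0 | 0
  53 | 0111011110110 | 0 | 1
  54 | 1110111101101 | 1 | 0
  55 | 1101111011010 | 1 | 0
  56 | 1011110110100 | 1 | 0
  57 | 0111101101000 | 0 | 1
  58 | 1111011010001 | 1 | 0
  59 | 1110110100010 | 1 | 1
  60 | 1101101000101 | 1 | 1
  61 | 1011010001011 | 1 | 1
  62 | 0110100010111 | 0 | 0
  63 | 1101000101110 | 1 | 1
  64 | 1010001011101 | 1 | 0
  65 | 0100010111010 | 0 | 1
  66 | 1000101110101 | 1 | 1
  67 | 0001011101011 | 0 | 0
  68 | 0010111010110 | 0 | 1
  69 | 0101110101101 | 0 | 1
  70 | 1011101011011 | 1 | 1
  71 | 0111010110111 | 0 | 0
  72 | 1110101101110 | 1 | 1
  73 | 1101011011101 | 1 | 0
  74 | 1010110111010 | 1 | 0
  75 | 0101101110100 | 0 | 1
  76 | 1011011101001 | 1 | 1
  77 | 0110111010011 | 0 | 1
  78 | 1101110100111 | 1 | 1
  79 | 1011101001111 | 1 | 0
  80 | 0111010011110 | 0 | 0
  81 | 1110100111100 | 1 | 1
  82 | 1101001111001 | 1 | 1
  83 | 1010011110011 | 1 | 0
  84 | 0100111100110 | 0 | 1

0011110111011010000010100010010011111110000001011110001110111101101000101110101101110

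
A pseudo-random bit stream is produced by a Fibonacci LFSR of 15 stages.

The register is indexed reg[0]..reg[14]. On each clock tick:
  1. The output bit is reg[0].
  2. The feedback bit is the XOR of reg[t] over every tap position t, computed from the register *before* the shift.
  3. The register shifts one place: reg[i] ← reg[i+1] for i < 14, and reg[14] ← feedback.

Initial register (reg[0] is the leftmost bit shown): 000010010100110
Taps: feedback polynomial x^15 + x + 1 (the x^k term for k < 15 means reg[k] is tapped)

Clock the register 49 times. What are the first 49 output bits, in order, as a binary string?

k : reg_k → out_k, fb_k
0: 000010010100110 → 0, fb=0
1: 000100101001100 → 0, fb=0
2: 001001010011000 → 0, fb=0
3: 010010100110000 → 0, fb=1
4: 100101001100001 → 1, fb=1
5: 001010011000011 → 0, fb=0
6: 010100110000110 → 0, fb=1
7: 101001100001101 → 1, fb=1
8: 010011000011011 → 0, fb=1
9: 100110000110111 → 1, fb=1
10: 001100001101111 → 0, fb=0
11: 011000011011110 → 0, fb=1
12: 110000110111101 → 1, fb=0
13: 100001101111010 → 1, fb=1
14: 000011011110101 → 0, fb=0
15: 000110111101010 → 0, fb=0
16: 001101111010100 → 0, fb=0
17: 011011110101000 → 0, fb=1
18: 110111101010001 → 1, fb=0
19: 101111010100010 → 1, fb=1
20: 011110101000101 → 0, fb=1
21: 111101010001011 → 1, fb=0
22: 111010100010110 → 1, fb=0
23: 110101000101100 → 1, fb=0
24: 101010001011000 → 1, fb=1
25: 010100010110001 → 0, fb=1
26: 101000101100011 → 1, fb=1
27: 010001011000111 → 0, fb=1
28: 100010110001111 → 1, fb=1
29: 000101100011111 → 0, fb=0
30: 001011000111110 → 0, fb=0
31: 010110001111100 → 0, fb=1
32: 101100011111001 → 1, fb=1
33: 011000111110011 → 0, fb=1
34: 110001111100111 → 1, fb=0
35: 100011111001110 → 1, fb=1
36: 000111110011101 → 0, fb=0
37: 001111100111010 → 0, fb=0
38: 011111001110100 → 0, fb=1
39: 111110011101001 → 1, fb=0
40: 111100111010010 → 1, fb=0
41: 111001110100100 → 1, fb=0
42: 110011101001000 → 1, fb=0
43: 100111010010000 → 1, fb=1
44: 001110100100001 → 0, fb=0
45: 011101001000010 → 0, fb=1
46: 111010010000101 → 1, fb=0
47: 110100100001010 → 1, fb=0
48: 101001000010100 → 1, fb=1

0000100101001100001101111010100010110001111100111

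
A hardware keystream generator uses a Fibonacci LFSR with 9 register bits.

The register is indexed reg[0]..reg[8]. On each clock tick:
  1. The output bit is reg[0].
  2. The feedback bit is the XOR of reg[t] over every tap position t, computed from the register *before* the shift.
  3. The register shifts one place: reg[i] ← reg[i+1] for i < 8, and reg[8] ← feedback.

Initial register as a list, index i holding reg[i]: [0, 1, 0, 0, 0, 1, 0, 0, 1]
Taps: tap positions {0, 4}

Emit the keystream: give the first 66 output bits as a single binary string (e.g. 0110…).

010001001000011001110000101111011011001101000011101111000011111111

tick  register→output (feedback)
  0  010001001→0 (0)
  1  100010010→1 (0)
  2  000100100→0 (0)
  3  001001000→0 (0)
  4  010010000→0 (1)
  5  100100001→1 (1)
  6  001000011→0 (0)
  7  010000110→0 (0)
  8  100001100→1 (1)
  9  000011001→0 (1)
 10  000110011→0 (1)
 11  001100111→0 (0)
 12  011001110→0 (0)
 13  110011100→1 (0)
 14  100111000→1 (0)
 15  001110000→0 (1)
 16  011100001→0 (0)
 17  111000010→1 (1)
 18  110000101→1 (1)
 19  100001011→1 (1)
 20  000010111→0 (1)
 21  000101111→0 (0)
 22  001011110→0 (1)
 23  010111101→0 (1)
 24  101111011→1 (0)
 25  011110110→0 (1)
 26  111101101→1 (1)
 27  111011011→1 (0)
 28  110110110→1 (0)
 29  101101100→1 (1)
 30  011011001→0 (1)
 31  110110011→1 (0)
 32  101100110→1 (1)
 33  011001101→0 (0)
 34  110011010→1 (0)
 35  100110100→1 (0)
 36  001101000→0 (0)
 37  011010000→0 (1)
 38  110100001→1 (1)
 39  101000011→1 (1)
 40  010000111→0 (0)
 41  100001110→1 (1)
 42  000011101→0 (1)
 43  000111011→0 (1)
 44  001110111→0 (1)
 45  011101111→0 (0)
 46  111011110→1 (0)
 47  110111100→1 (0)
 48  101111000→1 (0)
 49  011110000→0 (1)
 50  111100001→1 (1)
 51  111000011→1 (1)
 52  110000111→1 (1)
 53  100001111→1 (1)
 54  000011111→0 (1)
 55  000111111→0 (1)
 56  001111111→0 (1)
 57  011111111→0 (1)
 58  111111111→1 (0)
 59  111111110→1 (0)
 60  111111100→1 (0)
 61  111111000→1 (0)
 62  111110000→1 (0)
 63  111100000→1 (1)
 64  111000001→1 (1)
 65  110000011→1 (1)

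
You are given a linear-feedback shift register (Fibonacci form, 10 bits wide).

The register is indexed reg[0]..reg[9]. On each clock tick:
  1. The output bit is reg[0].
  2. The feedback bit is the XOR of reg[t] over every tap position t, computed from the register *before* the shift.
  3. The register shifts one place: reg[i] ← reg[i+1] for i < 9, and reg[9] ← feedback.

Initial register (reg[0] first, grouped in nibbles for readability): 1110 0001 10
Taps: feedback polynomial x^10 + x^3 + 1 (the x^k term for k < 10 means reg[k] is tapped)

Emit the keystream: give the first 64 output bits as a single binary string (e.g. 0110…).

k : reg_k → out_k, fb_k
0: 1110000110 → 1, fb=1
1: 1100001101 → 1, fb=1
2: 1000011011 → 1, fb=1
3: 0000110111 → 0, fb=0
4: 0001101110 → 0, fb=1
5: 0011011101 → 0, fb=1
6: 0110111011 → 0, fb=0
7: 1101110110 → 1, fb=0
8: 1011101100 → 1, fb=0
9: 0111011000 → 0, fb=1
10: 1110110001 → 1, fb=1
11: 1101100011 → 1, fb=0
12: 1011000110 → 1, fb=0
13: 0110001100 → 0, fb=0
14: 1100011000 → 1, fb=1
15: 1000110001 → 1, fb=1
16: 0001100011 → 0, fb=1
17: 0011000111 → 0, fb=1
18: 0110001111 → 0, fb=0
19: 1100011110 → 1, fb=1
20: 1000111101 → 1, fb=1
21: 0001111011 → 0, fb=1
22: 0011110111 → 0, fb=1
23: 0111101111 → 0, fb=1
24: 1111011111 → 1, fb=0
25: 1110111110 → 1, fb=1
26: 1101111101 → 1, fb=0
27: 1011111010 → 1, fb=0
28: 0111110100 → 0, fb=1
29: 1111101001 → 1, fb=0
30: 1111010010 → 1, fb=0
31: 1110100100 → 1, fb=1
32: 1101001001 → 1, fb=0
33: 1010010010 → 1, fb=1
34: 0100100101 → 0, fb=0
35: 1001001010 → 1, fb=0
36: 0010010100 → 0, fb=0
37: 0100101000 → 0, fb=0
38: 1001010000 → 1, fb=0
39: 0010100000 → 0, fb=0
40: 0101000000 → 0, fb=1
41: 1010000001 → 1, fb=1
42: 0100000011 → 0, fb=0
43: 1000000110 → 1, fb=1
44: 0000001101 → 0, fb=0
45: 0000011010 → 0, fb=0
46: 0000110100 → 0, fb=0
47: 0001101000 → 0, fb=1
48: 0011010001 → 0, fb=1
49: 0110100011 → 0, fb=0
50: 1101000110 → 1, fb=0
51: 1010001100 → 1, fb=1
52: 0100011001 → 0, fb=0
53: 1000110010 → 1, fb=1
54: 0001100101 → 0, fb=1
55: 0011001011 → 0, fb=1
56: 0110010111 → 0, fb=0
57: 1100101110 → 1, fb=1
58: 1001011101 → 1, fb=0
59: 0010111010 → 0, fb=0
60: 0101110100 → 0, fb=1
61: 1011101001 → 1, fb=0
62: 0111010010 → 0, fb=1
63: 1110100101 → 1, fb=1

1110000110111011000110001111011111010010010100000011010001100101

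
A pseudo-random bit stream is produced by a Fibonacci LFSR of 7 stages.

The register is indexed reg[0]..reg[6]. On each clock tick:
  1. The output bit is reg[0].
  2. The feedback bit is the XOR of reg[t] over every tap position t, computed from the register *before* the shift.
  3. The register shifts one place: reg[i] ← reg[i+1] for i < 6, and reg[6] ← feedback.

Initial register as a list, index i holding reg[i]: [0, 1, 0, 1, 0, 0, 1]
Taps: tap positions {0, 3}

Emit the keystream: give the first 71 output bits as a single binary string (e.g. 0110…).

01010011100111101101000010101011111010010100011011100011111110000111011

tick  register→output (feedback)
  0  0101001→0 (1)
  1  1010011→1 (1)
  2  0100111→0 (0)
  3  1001110→1 (0)
  4  0011100→0 (1)
  5  0111001→0 (1)
  6  1110011→1 (1)
  7  1100111→1 (1)
  8  1001111→1 (0)
  9  0011110→0 (1)
 10  0111101→0 (1)
 11  1111011→1 (0)
 12  1110110→1 (1)
 13  1101101→1 (0)
 14  1011010→1 (0)
 15  0110100→0 (0)
 16  1101000→1 (0)
 17  1010000→1 (1)
 18  0100001→0 (0)
 19  1000010→1 (1)
 20  0000101→0 (0)
 21  0001010→0 (1)
 22  0010101→0 (0)
 23  0101010→0 (1)
 24  1010101→1 (1)
 25  0101011→0 (1)
 26  1010111→1 (1)
 27  0101111→0 (1)
 28  1011111→1 (0)
 29  0111110→0 (1)
 30  1111101→1 (0)
 31  1111010→1 (0)
 32  1110100→1 (1)
 33  1101001→1 (0)
 34  1010010→1 (1)
 35  0100101→0 (0)
 36  1001010→1 (0)
 37  0010100→0 (0)
 38  0101000→0 (1)
 39  1010001→1 (1)
 40  0100011→0 (0)
 41  1000110→1 (1)
 42  0001101→0 (1)
 43  0011011→0 (1)
 44  0110111→0 (0)
 45  1101110→1 (0)
 46  1011100→1 (0)
 47  0111000→0 (1)
 48  1110001→1 (1)
 49  1100011→1 (1)
 50  1000111→1 (1)
 51  0001111→0 (1)
 52  0011111→0 (1)
 53  0111111→0 (1)
 54  1111111→1 (0)
 55  1111110→1 (0)
 56  1111100→1 (0)
 57  1111000→1 (0)
 58  1110000→1 (1)
 59  1100001→1 (1)
 60  1000011→1 (1)
 61  0000111→0 (0)
 62  0001110→0 (1)
 63  0011101→0 (1)
 64  0111011→0 (1)
 65  1110111→1 (1)
 66  1101111→1 (0)
 67  1011110→1 (0)
 68  0111100→0 (1)
 69  1111001→1 (0)
 70  1110010→1 (1)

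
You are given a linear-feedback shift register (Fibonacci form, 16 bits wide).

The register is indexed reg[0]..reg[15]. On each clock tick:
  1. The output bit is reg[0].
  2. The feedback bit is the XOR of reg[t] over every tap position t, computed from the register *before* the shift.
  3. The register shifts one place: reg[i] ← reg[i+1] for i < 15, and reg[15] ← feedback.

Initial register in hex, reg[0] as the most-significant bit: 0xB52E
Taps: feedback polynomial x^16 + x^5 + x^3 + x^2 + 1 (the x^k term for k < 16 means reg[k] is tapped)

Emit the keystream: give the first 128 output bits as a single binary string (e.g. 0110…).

10110101001011100110110100101001000101011110011101010001101010101010111100000000100010110001011110011101000001101010000111111101

tick  register→output (feedback)
  0  1011010100101110→1 (0)
  1  0110101001011100→0 (1)
  2  1101010010111001→1 (1)
  3  1010100101110011→1 (0)
  4  0101001011100110→0 (1)
  5  1010010111001101→1 (1)
  6  0100101110011011→0 (0)
  7  1001011100110110→1 (1)
  8  0010111001101101→0 (0)
  9  0101110011011010→0 (0)
 10  1011100110110100→1 (1)
 11  0111001101101001→0 (0)
 12  1110011011010010→1 (1)
 13  1100110110100101→1 (0)
 14  1001101101001010→1 (0)
 15  0011011010010100→0 (1)
 16  0110110100101001→0 (0)
 17  1101101001010010→1 (0)
 18  1011010010100100→1 (0)
 19  0110100101001000→0 (1)
 20  1101001010010001→1 (0)
 21  1010010100100010→1 (1)
 22  0100101001000101→0 (0)
 23  1001010010001010→1 (1)
 24  0010100100010101→0 (1)
 25  0101001000101011→0 (1)
 26  1010010001010111→1 (1)
 27  0100100010101111→0 (0)
 28  1001000101011110→1 (0)
 29  0010001010111100→0 (1)
 30  0100010101111001→0 (1)
 31  1000101011110011→1 (1)
 32  0001010111100111→0 (0)
 33  0010101111001110→0 (1)
 34  0101011110011101→0 (0)
 35  1010111100111010→1 (1)
 36  0101111001110101→0 (0)
 37  1011110011101010→1 (0)
 38  0111100111010100→0 (0)
 39  1111001110101000→1 (1)
 40  1110011101010001→1 (1)
 41  1100111010100011→1 (0)
 42  1001110101000110→1 (1)
 43  0011101010001101→0 (0)
 44  0111010100011010→0 (1)
 45  1110101000110101→1 (0)
 46  1101010001101010→1 (1)
 47  1010100011010101→1 (0)
 48  0101000110101010→0 (1)
 49  1010001101010101→1 (0)
 50  0100011010101010→0 (1)
 51  1000110101010101→1 (0)
 52  0001101010101010→0 (1)
 53  0011010101010101→0 (1)
 54  0110101010101011→0 (1)
 55  1101010101010111→1 (1)
 56  1010101010101111→1 (0)
 57  0101010101011110→0 (0)
 58  1010101010111100→1 (0)
 59  0101010101111000→0 (0)
 60  1010101011110000→1 (0)
 61  0101010111100000→0 (0)
 62  1010101111000000→1 (0)
 63  0101011110000000→0 (0)
 64  1010111100000000→1 (1)
 65  0101111000000001→0 (0)
 66  1011110000000010→1 (0)
 67  0111100000000100→0 (0)
 68  1111000000001000→1 (1)
 69  1110000000010001→1 (0)
 70  1100000000100010→1 (1)
 71  1000000001000101→1 (1)
 72  0000000010001011→0 (0)
 73  0000000100010110→0 (0)
 74  0000001000101100→0 (0)
 75  0000010001011000→0 (1)
 76  0000100010110001→0 (0)
 77  0001000101100010→0 (1)
 78  0010001011000101→0 (1)
 79  0100010110001011→0 (1)
 80  1000101100010111→1 (1)
 81  0001011000101111→0 (0)
 82  0010110001011110→0 (0)
 83  0101100010111100→0 (1)
 84  1011000101111001→1 (1)
 85  0110001011110011→0 (1)
 86  1100010111100111→1 (0)
 87  1000101111001110→1 (1)
 88  0001011110011101→0 (0)
 89  0010111100111010→0 (0)
 90  0101111001110100→0 (0)
 91  1011110011101000→1 (0)
 92  0111100111010000→0 (0)
 93  1111001110100000→1 (1)
 94  1110011101000001→1 (1)
 95  1100111010000011→1 (0)
 96  1001110100000110→1 (1)
 97  0011101000001101→0 (0)
 98  0111010000011010→0 (1)
 99  1110100000110101→1 (0)
100  1101000001101010→1 (0)
101  1010000011010100→1 (0)
102  0100000110101000→0 (0)
103  1000001101010000→1 (1)
104  0000011010100001→0 (1)
105  0000110101000011→0 (1)
106  0001101010000111→0 (1)
107  0011010100001111→0 (1)
108  0110101000011111→0 (1)
109  1101010000111111→1 (1)
110  1010100001111111→1 (0)
111  0101000011111110→0 (1)
112  1010000111111101→1 (0)
113  0100001111111010→0 (0)
114  1000011111110100→1 (0)
115  0000111111101000→0 (1)
116  0001111111010001→0 (0)
117  0011111110100010→0 (1)
118  0111111101000101→0 (1)
119  1111111010001011→1 (0)
120  1111110100010110→1 (0)
121  1111101000101100→1 (1)
122  1111010001011001→1 (0)
123  1110100010110010→1 (0)
124  1101000101100100→1 (0)
125  1010001011001000→1 (0)
126  0100010110010000→0 (1)
127  1000101100100001→1 (1)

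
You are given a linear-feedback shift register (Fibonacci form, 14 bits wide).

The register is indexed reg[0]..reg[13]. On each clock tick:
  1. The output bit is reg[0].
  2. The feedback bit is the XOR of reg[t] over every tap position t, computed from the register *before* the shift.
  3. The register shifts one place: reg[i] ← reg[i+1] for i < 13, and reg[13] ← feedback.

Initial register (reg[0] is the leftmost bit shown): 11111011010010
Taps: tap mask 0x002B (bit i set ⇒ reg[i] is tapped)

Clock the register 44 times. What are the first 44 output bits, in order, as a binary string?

tick  register→output (feedback)
  0  11111011010010→1 (1)
  1  11110110100101→1 (0)
  2  11101101001010→1 (1)
  3  11011010010101→1 (1)
  4  10110100101011→1 (1)
  5  01101001010111→0 (1)
  6  11010010101111→1 (1)
  7  10100101011111→1 (0)
  8  01001010111110→0 (1)
  9  10010101111101→1 (1)
 10  00101011111011→0 (0)
 11  01010111110110→0 (1)
 12  10101111101101→1 (0)
 13  01011111011010→0 (1)
 14  10111110110101→1 (1)
 15  01111101101011→0 (1)
 16  11111011010111→1 (1)
 17  11110110101111→1 (0)
 18  11101101011110→1 (1)
 19  11011010111101→1 (1)
 20  10110101111011→1 (1)
 21  01101011110111→0 (1)
 22  11010111101111→1 (0)
 23  10101111011110→1 (0)
 24  01011110111100→0 (1)
 25  10111101111001→1 (1)
 26  01111011110011→0 (0)
 27  11110111100110→1 (0)
 28  11101111001100→1 (1)
 29  11011110011001→1 (0)
 30  10111100110010→1 (1)
 31  01111001100101→0 (0)
 32  11110011001010→1 (1)
 33  11100110010101→1 (1)
 34  11001100101011→1 (1)
 35  10011001010111→1 (0)
 36  00110010101110→0 (1)
 37  01100101011101→0 (0)
 38  11001010111010→1 (0)
 39  10010101110100→1 (1)
 40  00101011101001→0 (0)
 41  01010111010010→0 (1)
 42  10101110100101→1 (0)
 43  01011101001010→0 (1)

11111011010010101111101101011110111100110010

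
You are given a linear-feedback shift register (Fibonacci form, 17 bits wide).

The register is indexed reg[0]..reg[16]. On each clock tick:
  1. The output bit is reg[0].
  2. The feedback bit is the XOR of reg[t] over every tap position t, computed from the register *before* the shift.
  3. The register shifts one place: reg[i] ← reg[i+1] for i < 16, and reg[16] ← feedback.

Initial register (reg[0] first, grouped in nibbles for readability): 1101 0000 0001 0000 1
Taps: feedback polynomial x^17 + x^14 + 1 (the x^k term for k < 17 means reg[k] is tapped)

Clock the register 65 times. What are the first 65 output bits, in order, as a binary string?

k : reg_k → out_k, fb_k
0: 11010000000100001 → 1, fb=1
1: 10100000001000011 → 1, fb=1
2: 01000000010000111 → 0, fb=1
3: 10000000100001111 → 1, fb=0
4: 00000001000011110 → 0, fb=1
5: 00000010000111101 → 0, fb=1
6: 00000100001111011 → 0, fb=0
7: 00001000011110110 → 0, fb=1
8: 00010000111101101 → 0, fb=1
9: 00100001111011011 → 0, fb=0
10: 01000011110110110 → 0, fb=1
11: 10000111101101101 → 1, fb=0
12: 00001111011011010 → 0, fb=0
13: 00011110110110100 → 0, fb=1
14: 00111101101101001 → 0, fb=0
15: 01111011011010010 → 0, fb=0
16: 11110110110100100 → 1, fb=0
17: 11101101101001000 → 1, fb=1
18: 11011011010010001 → 1, fb=1
19: 10110110100100011 → 1, fb=1
20: 01101101001000111 → 0, fb=1
21: 11011010010001111 → 1, fb=0
22: 10110100100011110 → 1, fb=0
23: 01101001000111100 → 0, fb=1
24: 11010010001111001 → 1, fb=1
25: 10100100011110011 → 1, fb=1
26: 01001000111100111 → 0, fb=1
27: 10010001111001111 → 1, fb=0
28: 00100011110011110 → 0, fb=1
29: 01000111100111101 → 0, fb=1
30: 10001111001111011 → 1, fb=1
31: 00011110011110111 → 0, fb=1
32: 00111100111101111 → 0, fb=1
33: 01111001111011111 → 0, fb=1
34: 11110011110111111 → 1, fb=0
35: 11100111101111110 → 1, fb=0
36: 11001111011111100 → 1, fb=0
37: 10011110111111000 → 1, fb=1
38: 00111101111110001 → 0, fb=0
39: 01111011111100010 → 0, fb=0
40: 11110111111000100 → 1, fb=0
41: 11101111110001000 → 1, fb=1
42: 11011111100010001 → 1, fb=1
43: 10111111000100011 → 1, fb=1
44: 01111110001000111 → 0, fb=1
45: 11111100010001111 → 1, fb=0
46: 11111000100011110 → 1, fb=0
47: 11110001000111100 → 1, fb=0
48: 11100010001111000 → 1, fb=1
49: 11000100011110001 → 1, fb=1
50: 10001000111100011 → 1, fb=1
51: 00010001111000111 → 0, fb=1
52: 00100011110001111 → 0, fb=1
53: 01000111100011111 → 0, fb=1
54: 10001111000111111 → 1, fb=0
55: 00011110001111110 → 0, fb=1
56: 00111100011111101 → 0, fb=1
57: 01111000111111011 → 0, fb=0
58: 11110001111110110 → 1, fb=0
59: 11100011111101100 → 1, fb=0
60: 11000111111011000 → 1, fb=1
61: 10001111110110001 → 1, fb=1
62: 00011111101100011 → 0, fb=0
63: 00111111011000110 → 0, fb=1
64: 01111110110001101 → 0, fb=1

11010000000100001111011011010010001111001111011111100010001111000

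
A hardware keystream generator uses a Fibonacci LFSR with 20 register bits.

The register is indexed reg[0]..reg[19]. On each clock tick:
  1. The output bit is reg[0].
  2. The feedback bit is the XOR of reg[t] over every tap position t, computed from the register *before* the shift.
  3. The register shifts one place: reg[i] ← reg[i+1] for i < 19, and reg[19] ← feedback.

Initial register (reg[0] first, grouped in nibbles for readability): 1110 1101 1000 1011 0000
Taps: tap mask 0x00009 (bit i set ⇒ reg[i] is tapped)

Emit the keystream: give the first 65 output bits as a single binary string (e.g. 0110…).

step | reg (before) | out | fb
   0 | 11101101100010110000 | 1 | 1
   1 | 11011011000101100001 | 1 | 0
   2 | 10110110001011000010 | 1 | 0
   3 | 01101100010110000100 | 0 | 0
   4 | 11011000101100001000 | 1 | 0
   5 | 10110001011000010000 | 1 | 0
   6 | 01100010110000100000 | 0 | 0
   7 | 11000101100001000000 | 1 | 1
   8 | 10001011000010000001 | 1 | 1
   9 | 00010110000100000011 | 0 | 1
  10 | 00101100001000000111 | 0 | 0
  11 | 01011000010000001110 | 0 | 1
  12 | 10110000100000011101 | 1 | 0
  13 | 01100001000000111010 | 0 | 0
  14 | 11000010000001110100 | 1 | 1
  15 | 10000100000011101001 | 1 | 1
  16 | 00001000000111010011 | 0 | 0
  17 | 00010000001110100110 | 0 | 1
  18 | 00100000011101001101 | 0 | 0
  19 | 01000000111010011010 | 0 | 0
  20 | 10000001110100110100 | 1 | 1
  21 | 00000011101001101001 | 0 | 0
  22 | 00000111010011010010 | 0 | 0
  23 | 00001110100110100100 | 0 | 0
  24 | 00011101001101001000 | 0 | 1
  25 | 00111010011010010001 | 0 | 1
  26 | 01110100110100100011 | 0 | 1
  27 | 11101001101001000111 | 1 | 1
  28 | 11010011010010001111 | 1 | 0
  29 | 10100110100100011110 | 1 | 1
  30 | 01001101001000111101 | 0 | 0
  31 | 10011010010001111010 | 1 | 0
  32 | 00110100100011110100 | 0 | 1
  33 | 01101001000111101001 | 0 | 0
  34 | 11010010001111010010 | 1 | 0
  35 | 10100100011110100100 | 1 | 1
  36 | 01001000111101001001 | 0 | 0
  37 | 10010001111010010010 | 1 | 0
  38 | 00100011110100100100 | 0 | 0
  39 | 01000111101001001000 | 0 | 0
  40 | 10001111010010010000 | 1 | 1
  41 | 00011110100100100001 | 0 | 1
  42 | 00111101001001000011 | 0 | 1
  43 | 01111010010010000111 | 0 | 1
  44 | 11110100100100001111 | 1 | 0
  45 | 11101001001000011110 | 1 | 1
  46 | 11010010010000111101 | 1 | 0
  47 | 10100100100001111010 | 1 | 1
  48 | 01001001000011110101 | 0 | 0
  49 | 10010010000111101010 | 1 | 0
  50 | 00100100001111010100 | 0 | 0
  51 | 01001000011110101000 | 0 | 0
  52 | 10010000111101010000 | 1 | 0
  53 | 00100001111010100000 | 0 | 0
  54 | 01000011110101000000 | 0 | 0
  55 | 10000111101010000000 | 1 | 1
  56 | 00001111010100000001 | 0 | 0
  57 | 00011110101000000010 | 0 | 1
  58 | 00111101010000000101 | 0 | 1
  59 | 01111010100000001011 | 0 | 1
  60 | 11110101000000010111 | 1 | 0
  61 | 11101010000000101110 | 1 | 1
  62 | 11010100000001011101 | 1 | 0
  63 | 10101000000010111010 | 1 | 1
  64 | 01010000000101110101 | 0 | 1

11101101100010110000100000011101001101001000111101001001000011110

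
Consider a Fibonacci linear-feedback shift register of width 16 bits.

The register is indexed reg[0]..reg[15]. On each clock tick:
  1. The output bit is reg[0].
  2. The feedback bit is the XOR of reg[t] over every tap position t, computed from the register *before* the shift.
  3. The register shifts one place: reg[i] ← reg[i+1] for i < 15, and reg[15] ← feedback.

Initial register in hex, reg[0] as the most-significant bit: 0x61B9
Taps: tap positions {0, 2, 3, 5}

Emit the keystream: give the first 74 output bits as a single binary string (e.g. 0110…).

01100001101110011101110110101011111100110010010111000010001001001001111100

k : reg_k → out_k, fb_k
0: 0110000110111001 → 0, fb=1
1: 1100001101110011 → 1, fb=1
2: 1000011011100111 → 1, fb=0
3: 0000110111001110 → 0, fb=1
4: 0001101110011101 → 0, fb=1
5: 0011011100111011 → 0, fb=1
6: 0110111001110111 → 0, fb=0
7: 1101110011101110 → 1, fb=1
8: 1011100111011101 → 1, fb=1
9: 0111001110111011 → 0, fb=0
10: 1110011101110110 → 1, fb=1
11: 1100111011101101 → 1, fb=0
12: 1001110111011010 → 1, fb=1
13: 0011101110110101 → 0, fb=0
14: 0111011101101010 → 0, fb=1
15: 1110111011010101 → 1, fb=1
16: 1101110110101011 → 1, fb=1
17: 1011101101010111 → 1, fb=1
18: 0111011010101111 → 0, fb=1
19: 1110110101011111 → 1, fb=1
20: 1101101010111111 → 1, fb=0
21: 1011010101111110 → 1, fb=0
22: 0110101011111100 → 0, fb=1
23: 1101010111111001 → 1, fb=1
24: 1010101111110011 → 1, fb=0
25: 0101011111100110 → 0, fb=0
26: 1010111111001100 → 1, fb=1
27: 0101111110011001 → 0, fb=0
28: 1011111100110010 → 1, fb=0
29: 0111111001100100 → 0, fb=1
30: 1111110011001001 → 1, fb=0
31: 1111100110010010 → 1, fb=1
32: 1111001100100101 → 1, fb=1
33: 1110011001001011 → 1, fb=1
34: 1100110010010111 → 1, fb=0
35: 1001100100101110 → 1, fb=0
36: 0011001001011100 → 0, fb=0
37: 0110010010111000 → 0, fb=0
38: 1100100101110000 → 1, fb=1
39: 1001001011100001 → 1, fb=0
40: 0010010111000010 → 0, fb=0
41: 0100101110000100 → 0, fb=0
42: 1001011100001000 → 1, fb=1
43: 0010111000010001 → 0, fb=0
44: 0101110000100010 → 0, fb=0
45: 1011100001000100 → 1, fb=1
46: 0111000010001001 → 0, fb=0
47: 1110000100010010 → 1, fb=0
48: 1100001000100100 → 1, fb=1
49: 1000010001001001 → 1, fb=0
50: 0000100010010010 → 0, fb=0
51: 0001000100100100 → 0, fb=1
52: 0010001001001001 → 0, fb=1
53: 0100010010010011 → 0, fb=1
54: 1000100100100111 → 1, fb=1
55: 0001001001001111 → 0, fb=1
56: 0010010010011111 → 0, fb=0
57: 0100100100111110 → 0, fb=0
58: 1001001001111100 → 1, fb=0
59: 0010010011111000 → 0, fb=0
60: 0100100111110000 → 0, fb=0
61: 1001001111100000 → 1, fb=0
62: 0010011111000000 → 0, fb=0
63: 0100111110000000 → 0, fb=1
64: 1001111100000001 → 1, fb=1
65: 0011111000000011 → 0, fb=1
66: 0111110000000111 → 0, fb=1
67: 1111100000001111 → 1, fb=1
68: 1111000000011111 → 1, fb=1
69: 1110000000111111 → 1, fb=0
70: 1100000001111110 → 1, fb=1
71: 1000000011111101 → 1, fb=1
72: 0000000111111011 → 0, fb=0
73: 0000001111110110 → 0, fb=0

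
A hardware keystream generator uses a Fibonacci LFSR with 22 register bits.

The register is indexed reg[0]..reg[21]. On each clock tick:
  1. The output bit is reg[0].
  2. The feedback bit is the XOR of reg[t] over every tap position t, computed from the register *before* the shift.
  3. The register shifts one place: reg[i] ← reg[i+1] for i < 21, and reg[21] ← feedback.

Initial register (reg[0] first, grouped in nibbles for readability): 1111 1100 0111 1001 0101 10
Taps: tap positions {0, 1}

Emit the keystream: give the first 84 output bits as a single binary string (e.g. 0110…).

111111000111100101011000000100100010111110100000110110011100001110000101101010010001

k : reg_k → out_k, fb_k
0: 1111110001111001010110 → 1, fb=0
1: 1111100011110010101100 → 1, fb=0
2: 1111000111100101011000 → 1, fb=0
3: 1110001111001010110000 → 1, fb=0
4: 1100011110010101100000 → 1, fb=0
5: 1000111100101011000000 → 1, fb=1
6: 0001111001010110000001 → 0, fb=0
7: 0011110010101100000010 → 0, fb=0
8: 0111100101011000000100 → 0, fb=1
9: 1111001010110000001001 → 1, fb=0
10: 1110010101100000010010 → 1, fb=0
11: 1100101011000000100100 → 1, fb=0
12: 1001010110000001001000 → 1, fb=1
13: 0010101100000010010001 → 0, fb=0
14: 0101011000000100100010 → 0, fb=1
15: 1010110000001001000101 → 1, fb=1
16: 0101100000010010001011 → 0, fb=1
17: 1011000000100100010111 → 1, fb=1
18: 0110000001001000101111 → 0, fb=1
19: 1100000010010001011111 → 1, fb=0
20: 1000000100100010111110 → 1, fb=1
21: 0000001001000101111101 → 0, fb=0
22: 0000010010001011111010 → 0, fb=0
23: 0000100100010111110100 → 0, fb=0
24: 0001001000101111101000 → 0, fb=0
25: 0010010001011111010000 → 0, fb=0
26: 0100100010111110100000 → 0, fb=1
27: 1001000101111101000001 → 1, fb=1
28: 0010001011111010000011 → 0, fb=0
29: 0100010111110100000110 → 0, fb=1
30: 1000101111101000001101 → 1, fb=1
31: 0001011111010000011011 → 0, fb=0
32: 0010111110100000110110 → 0, fb=0
33: 0101111101000001101100 → 0, fb=1
34: 1011111010000011011001 → 1, fb=1
35: 0111110100000110110011 → 0, fb=1
36: 1111101000001101100111 → 1, fb=0
37: 1111010000011011001110 → 1, fb=0
38: 1110100000110110011100 → 1, fb=0
39: 1101000001101100111000 → 1, fb=0
40: 1010000011011001110000 → 1, fb=1
41: 0100000110110011100001 → 0, fb=1
42: 1000001101100111000011 → 1, fb=1
43: 0000011011001110000111 → 0, fb=0
44: 0000110110011100001110 → 0, fb=0
45: 0001101100111000011100 → 0, fb=0
46: 0011011001110000111000 → 0, fb=0
47: 0110110011100001110000 → 0, fb=1
48: 1101100111000011100001 → 1, fb=0
49: 1011001110000111000010 → 1, fb=1
50: 0110011100001110000101 → 0, fb=1
51: 1100111000011100001011 → 1, fb=0
52: 1001110000111000010110 → 1, fb=1
53: 0011100001110000101101 → 0, fb=0
54: 0111000011100001011010 → 0, fb=1
55: 1110000111000010110101 → 1, fb=0
56: 1100001110000101101010 → 1, fb=0
57: 1000011100001011010100 → 1, fb=1
58: 0000111000010110101001 → 0, fb=0
59: 0001110000101101010010 → 0, fb=0
60: 0011100001011010100100 → 0, fb=0
61: 0111000010110101001000 → 0, fb=1
62: 1110000101101010010001 → 1, fb=0
63: 1100001011010100100010 → 1, fb=0
64: 1000010110101001000100 → 1, fb=1
65: 0000101101010010001001 → 0, fb=0
66: 0001011010100100010010 → 0, fb=0
67: 0010110101001000100100 → 0, fb=0
68: 0101101010010001001000 → 0, fb=1
69: 1011010100100010010001 → 1, fb=1
70: 0110101001000100100011 → 0, fb=1
71: 1101010010001001000111 → 1, fb=0
72: 1010100100010010001110 → 1, fb=1
73: 0101001000100100011101 → 0, fb=1
74: 1010010001001000111011 → 1, fb=1
75: 0100100010010001110111 → 0, fb=1
76: 1001000100100011101111 → 1, fb=1
77: 0010001001000111011111 → 0, fb=0
78: 0100010010001110111110 → 0, fb=1
79: 1000100100011101111101 → 1, fb=1
80: 0001001000111011111011 → 0, fb=0
81: 0010010001110111110110 → 0, fb=0
82: 0100100011101111101100 → 0, fb=1
83: 1001000111011111011001 → 1, fb=1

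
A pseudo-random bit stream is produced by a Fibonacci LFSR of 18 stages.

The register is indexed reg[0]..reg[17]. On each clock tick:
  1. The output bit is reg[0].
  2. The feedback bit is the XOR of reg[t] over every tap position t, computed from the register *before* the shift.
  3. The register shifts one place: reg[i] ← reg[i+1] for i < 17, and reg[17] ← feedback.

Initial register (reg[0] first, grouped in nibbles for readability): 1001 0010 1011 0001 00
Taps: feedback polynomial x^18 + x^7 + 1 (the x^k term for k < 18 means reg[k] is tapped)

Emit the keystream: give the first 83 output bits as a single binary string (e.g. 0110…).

tick  register→output (feedback)
  0  100100101011000100→1 (1)
  1  001001010110001001→0 (1)
  2  010010101100010011→0 (0)
  3  100101011000100110→1 (0)
  4  001010110001001100→0 (1)
  5  010101100010011001→0 (0)
  6  101011000100110010→1 (1)
  7  010110001001100101→0 (0)
  8  101100010011001010→1 (0)
  9  011000100110010100→0 (0)
 10  110001001100101000→1 (1)
 11  100010011001010001→1 (0)
 12  000100110010100010→0 (1)
 13  001001100101000101→0 (0)
 14  010011001010001010→0 (0)
 15  100110010100010100→1 (0)
 16  001100101000101000→0 (0)
 17  011001010001010000→0 (1)
 18  110010100010100001→1 (1)
 19  100101000101000011→1 (1)
 20  001010001010000111→0 (0)
 21  010100010100001110→0 (1)
 22  101000101000011101→1 (1)
 23  010001010000111011→0 (1)
 24  100010100001110111→1 (1)
 25  000101000011101111→0 (0)
 26  001010000111011110→0 (0)
 27  010100001110111100→0 (0)
 28  101000011101111000→1 (0)
 29  010000111011110000→0 (1)
 30  100001110111100001→1 (0)
 31  000011101111000010→0 (0)
 32  000111011110000100→0 (1)
 33  001110111100001001→0 (1)
 34  011101111000010011→0 (1)
 35  111011110000100111→1 (0)
 36  110111100001001110→1 (1)
 37  101111000010011101→1 (1)
 38  011110000100111011→0 (0)
 39  111100001001110110→1 (1)
 40  111000010011101101→1 (0)
 41  110000100111011010→1 (1)
 42  100001001110110101→1 (1)
 43  000010011101101011→0 (1)
 44  000100111011010111→0 (1)
 45  001001110110101111→0 (1)
 46  010011101101011111→0 (0)
 47  100111011010111110→1 (0)
 48  001110110101111100→0 (1)
 49  011101101011111001→0 (0)
 50  111011010111110010→1 (0)
 51  110110101111100100→1 (1)
 52  101101011111001001→1 (0)
 53  011010111110010010→0 (1)
 54  110101111100100101→1 (0)
 55  101011111001001010→1 (0)
 56  010111110010010100→0 (1)
 57  101111100100101001→1 (1)
 58  011111001001010011→0 (0)
 59  111110010010100110→1 (0)
 60  111100100101001100→1 (1)
 61  111001001010011001→1 (1)
 62  110010010100110011→1 (0)
 63  100100101001100110→1 (1)
 64  001001010011001101→0 (1)
 65  010010100110011011→0 (0)
 66  100101001100110110→1 (1)
 67  001010011001101101→0 (1)
 68  010100110011011011→0 (1)
 69  101001100110110111→1 (1)
 70  010011001101101111→0 (0)
 71  100110011011011110→1 (0)
 72  001100110110111100→0 (1)
 73  011001101101111001→0 (0)
 74  110011011011110010→1 (0)
 75  100110110111100100→1 (0)
 76  001101101111001000→0 (0)
 77  011011011110010000→0 (1)
 78  110110111100100001→1 (0)
 79  101101111001000010→1 (0)
 80  011011110010000100→0 (1)
 81  110111100100001001→1 (1)
 82  101111001000010011→1 (1)

10010010101100010011001010001010000111011110000100111011010111110010010100110011011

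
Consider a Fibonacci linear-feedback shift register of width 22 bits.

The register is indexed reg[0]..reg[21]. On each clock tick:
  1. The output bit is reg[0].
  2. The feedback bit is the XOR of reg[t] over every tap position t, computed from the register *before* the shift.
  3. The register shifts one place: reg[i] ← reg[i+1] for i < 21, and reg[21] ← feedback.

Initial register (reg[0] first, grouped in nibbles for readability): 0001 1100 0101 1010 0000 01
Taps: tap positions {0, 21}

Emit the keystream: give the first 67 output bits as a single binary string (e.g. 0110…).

0001110001011010000001111010000110110000000101001111101101111111100

tick  register→output (feedback)
  0  0001110001011010000001→0 (1)
  1  0011100010110100000011→0 (1)
  2  0111000101101000000111→0 (1)
  3  1110001011010000001111→1 (0)
  4  1100010110100000011110→1 (1)
  5  1000101101000000111101→1 (0)
  6  0001011010000001111010→0 (0)
  7  0010110100000011110100→0 (0)
  8  0101101000000111101000→0 (0)
  9  1011010000001111010000→1 (1)
 10  0110100000011110100001→0 (1)
 11  1101000000111101000011→1 (0)
 12  1010000001111010000110→1 (1)
 13  0100000011110100001101→0 (1)
 14  1000000111101000011011→1 (0)
 15  0000001111010000110110→0 (0)
 16  0000011110100001101100→0 (0)
 17  0000111101000011011000→0 (0)
 18  0001111010000110110000→0 (0)
 19  0011110100001101100000→0 (0)
 20  0111101000011011000000→0 (0)
 21  1111010000110110000000→1 (1)
 22  1110100001101100000001→1 (0)
 23  1101000011011000000010→1 (1)
 24  1010000110110000000101→1 (0)
 25  0100001101100000001010→0 (0)
 26  1000011011000000010100→1 (1)
 27  0000110110000000101001→0 (1)
 28  0001101100000001010011→0 (1)
 29  0011011000000010100111→0 (1)
 30  0110110000000101001111→0 (1)
 31  1101100000001010011111→1 (0)
 32  1011000000010100111110→1 (1)
 33  0110000000101001111101→0 (1)
 34  1100000001010011111011→1 (0)
 35  1000000010100111110110→1 (1)
 36  0000000101001111101101→0 (1)
 37  0000001010011111011011→0 (1)
 38  0000010100111110110111→0 (1)
 39  0000101001111101101111→0 (1)
 40  0001010011111011011111→0 (1)
 41  0010100111110110111111→0 (1)
 42  0101001111101101111111→0 (1)
 43  1010011111011011111111→1 (0)
 44  0100111110110111111110→0 (0)
 45  1001111101101111111100→1 (1)
 46  0011111011011111111001→0 (1)
 47  0111110110111111110011→0 (1)
 48  1111101101111111100111→1 (0)
 49  1111011011111111001110→1 (1)
 50  1110110111111110011101→1 (0)
 51  1101101111111100111010→1 (1)
 52  1011011111111001110101→1 (0)
 53  0110111111110011101010→0 (0)
 54  1101111111100111010100→1 (1)
 55  1011111111001110101001→1 (0)
 56  0111111110011101010010→0 (0)
 57  1111111100111010100100→1 (1)
 58  1111111001110101001001→1 (0)
 59  1111110011101010010010→1 (1)
 60  1111100111010100100101→1 (0)
 61  1111001110101001001010→1 (1)
 62  1110011101010010010101→1 (0)
 63  1100111010100100101010→1 (1)
 64  1001110101001001010101→1 (0)
 65  0011101010010010101010→0 (0)
 66  0111010100100101010100→0 (0)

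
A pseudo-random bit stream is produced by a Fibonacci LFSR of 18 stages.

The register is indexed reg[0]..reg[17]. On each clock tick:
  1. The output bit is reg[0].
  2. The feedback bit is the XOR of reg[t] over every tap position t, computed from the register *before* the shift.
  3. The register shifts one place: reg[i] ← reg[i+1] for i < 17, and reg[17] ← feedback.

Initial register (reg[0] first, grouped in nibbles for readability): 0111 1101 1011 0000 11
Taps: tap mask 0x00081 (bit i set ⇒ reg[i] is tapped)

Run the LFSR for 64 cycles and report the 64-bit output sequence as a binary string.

k : reg_k → out_k, fb_k
0: 011111011011000011 → 0, fb=1
1: 111110110110000111 → 1, fb=0
2: 111101101100001110 → 1, fb=1
3: 111011011000011101 → 1, fb=0
4: 110110110000111010 → 1, fb=0
5: 101101100001110100 → 1, fb=1
6: 011011000011101001 → 0, fb=0
7: 110110000111010010 → 1, fb=1
8: 101100001110100101 → 1, fb=1
9: 011000011101001011 → 0, fb=1
10: 110000111010010111 → 1, fb=0
11: 100001110100101110 → 1, fb=0
12: 000011101001011100 → 0, fb=0
13: 000111010010111000 → 0, fb=1
14: 001110100101110001 → 0, fb=0
15: 011101001011100010 → 0, fb=0
16: 111010010111000100 → 1, fb=0
17: 110100101110001000 → 1, fb=1
18: 101001011100010001 → 1, fb=0
19: 010010111000100010 → 0, fb=1
20: 100101110001000101 → 1, fb=0
21: 001011100010001010 → 0, fb=0
22: 010111000100010100 → 0, fb=0
23: 101110001000101000 → 1, fb=1
24: 011100010001010001 → 0, fb=1
25: 111000100010100011 → 1, fb=1
26: 110001000101000111 → 1, fb=1
27: 100010001010001111 → 1, fb=1
28: 000100010100011111 → 0, fb=1
29: 001000101000111111 → 0, fb=0
30: 010001010001111110 → 0, fb=1
31: 100010100011111101 → 1, fb=1
32: 000101000111111011 → 0, fb=0
33: 001010001111110110 → 0, fb=0
34: 010100011111101100 → 0, fb=1
35: 101000111111011001 → 1, fb=0
36: 010001111110110010 → 0, fb=1
37: 100011111101100101 → 1, fb=0
38: 000111111011001010 → 0, fb=1
39: 001111110110010101 → 0, fb=1
40: 011111101100101011 → 0, fb=0
41: 111111011001010110 → 1, fb=0
42: 111110110010101100 → 1, fb=0
43: 111101100101011000 → 1, fb=1
44: 111011001010110001 → 1, fb=1
45: 110110010101100011 → 1, fb=0
46: 101100101011000110 → 1, fb=1
47: 011001010110001101 → 0, fb=1
48: 110010101100011011 → 1, fb=1
49: 100101011000110111 → 1, fb=0
50: 001010110001101110 → 0, fb=1
51: 010101100011011101 → 0, fb=0
52: 101011000110111010 → 1, fb=1
53: 010110001101110101 → 0, fb=0
54: 101100011011101010 → 1, fb=0
55: 011000110111010100 → 0, fb=1
56: 110001101110101001 → 1, fb=1
57: 100011011101010011 → 1, fb=0
58: 000110111010100110 → 0, fb=1
59: 001101110101001101 → 0, fb=1
60: 011011101010011011 → 0, fb=0
61: 110111010100110110 → 1, fb=0
62: 101110101001101100 → 1, fb=1
63: 011101010011011001 → 0, fb=1

0111110110110000111010010111000100010100011111101100101011000110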